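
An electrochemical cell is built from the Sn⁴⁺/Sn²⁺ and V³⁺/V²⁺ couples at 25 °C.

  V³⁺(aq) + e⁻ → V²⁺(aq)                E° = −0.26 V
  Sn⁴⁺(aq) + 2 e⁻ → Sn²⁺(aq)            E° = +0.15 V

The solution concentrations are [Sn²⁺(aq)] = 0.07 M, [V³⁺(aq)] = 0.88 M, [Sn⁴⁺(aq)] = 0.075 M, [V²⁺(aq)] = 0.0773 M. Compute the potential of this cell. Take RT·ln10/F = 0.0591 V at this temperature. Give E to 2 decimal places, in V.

+0.35 V

The Sn⁴⁺/Sn²⁺ couple has the more positive E°, so it is the cathode; V³⁺/V²⁺ is the anode.
E°cell = E°cat − E°an = +0.15 − (−0.26) = +0.41 V; n = 2.
For the overall reaction Sn⁴⁺(aq) + 2 V²⁺(aq) → Sn²⁺(aq) + 2 V³⁺(aq), Q = ([Sn²⁺(aq)]·[V³⁺(aq)]^2) / ([Sn⁴⁺(aq)]·[V²⁺(aq)]^2) = 121, giving log Q = 2.083.
Applying E = E° − (RT ln10/nF)·log Q gives +0.41 − (0.0591/2)(2.083) = +0.35 V.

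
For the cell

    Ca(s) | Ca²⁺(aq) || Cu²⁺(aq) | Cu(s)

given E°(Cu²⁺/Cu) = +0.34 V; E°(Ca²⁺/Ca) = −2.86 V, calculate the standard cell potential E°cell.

+3.20 V

By convention the left-hand electrode in cell notation is the anode (oxidation) and the right-hand electrode is the cathode (reduction).
E°cell = E°(right) − E°(left) = +0.34 − (−2.86) = +3.20 V.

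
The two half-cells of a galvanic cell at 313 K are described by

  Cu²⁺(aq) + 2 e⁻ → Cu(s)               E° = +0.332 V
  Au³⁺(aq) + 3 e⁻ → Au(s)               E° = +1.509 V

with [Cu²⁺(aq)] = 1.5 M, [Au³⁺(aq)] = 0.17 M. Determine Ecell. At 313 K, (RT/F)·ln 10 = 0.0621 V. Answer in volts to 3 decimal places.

Au³⁺/Au is reduced (cathode, E° = +1.509 V) and Cu²⁺/Cu is oxidized (anode).
E°cell = +1.509 − (+0.332) = +1.177 V, with n = 6 electrons transferred.
Balancing gives 2 Au³⁺(aq) + 3 Cu(s) → 2 Au(s) + 3 Cu²⁺(aq); hence Q = [Cu²⁺(aq)]^3 / [Au³⁺(aq)]^2 = 117 (log Q = 2.067).
E = E° − (0.0621/n)·log Q = +1.177 − (0.0621/6)(2.067) = +1.156 V.

+1.156 V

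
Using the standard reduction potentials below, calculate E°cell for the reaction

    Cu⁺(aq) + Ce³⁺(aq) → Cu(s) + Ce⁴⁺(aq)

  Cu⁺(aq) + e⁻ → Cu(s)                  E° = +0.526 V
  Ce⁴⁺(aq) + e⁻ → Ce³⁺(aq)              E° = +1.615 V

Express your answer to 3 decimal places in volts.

In the reaction as written, Cu⁺(aq) is reduced (cathode) and Ce⁴⁺(aq) is produced by oxidation at the anode.
E°cell = E°(cathode) − E°(anode) = +0.526 − (+1.615) = −1.089 V.
The negative E°cell means the reaction is non-spontaneous in the direction written.

−1.089 V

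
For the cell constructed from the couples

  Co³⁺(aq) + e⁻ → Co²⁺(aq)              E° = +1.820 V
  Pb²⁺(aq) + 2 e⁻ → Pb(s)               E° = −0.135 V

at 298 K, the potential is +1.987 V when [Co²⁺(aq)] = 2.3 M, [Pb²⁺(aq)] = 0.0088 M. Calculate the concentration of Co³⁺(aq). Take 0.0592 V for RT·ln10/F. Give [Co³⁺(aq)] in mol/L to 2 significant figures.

0.75 M

Co³⁺/Co²⁺ is the cathode (higher E°); E°cell = +1.820 − (−0.135) = +1.955 V with n = 2.
Rearranging E = E° − (0.0592/n)·log Q gives log Q = 2(+1.955 − (+1.987))/0.0592 = −1.081.
For 2 Co³⁺(aq) + Pb(s) → 2 Co²⁺(aq) + Pb²⁺(aq), the reaction quotient is Q = ([Co²⁺(aq)]^2·[Pb²⁺(aq)]) / [Co³⁺(aq)]^2.
Isolating [Co³⁺(aq)] in Q = 10^{−1.081} yields log [Co³⁺(aq)] = −0.126, i.e. 0.75 M.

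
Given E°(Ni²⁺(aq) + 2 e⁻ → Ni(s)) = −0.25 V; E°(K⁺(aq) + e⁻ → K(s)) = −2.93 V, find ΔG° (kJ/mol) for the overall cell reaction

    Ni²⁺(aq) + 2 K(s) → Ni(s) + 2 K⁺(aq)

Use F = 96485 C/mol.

In the reaction as written Ni²⁺(aq) is reduced, so the Ni²⁺/Ni couple is the cathode and K⁺/K is the anode.
E°cell = −0.25 − (−2.93) = +2.68 V; balancing electrons gives n = 2.
ΔG° = −nFE°cell = −(2)(96485)(+2.68) J/mol = −517 kJ/mol.

−517 kJ/mol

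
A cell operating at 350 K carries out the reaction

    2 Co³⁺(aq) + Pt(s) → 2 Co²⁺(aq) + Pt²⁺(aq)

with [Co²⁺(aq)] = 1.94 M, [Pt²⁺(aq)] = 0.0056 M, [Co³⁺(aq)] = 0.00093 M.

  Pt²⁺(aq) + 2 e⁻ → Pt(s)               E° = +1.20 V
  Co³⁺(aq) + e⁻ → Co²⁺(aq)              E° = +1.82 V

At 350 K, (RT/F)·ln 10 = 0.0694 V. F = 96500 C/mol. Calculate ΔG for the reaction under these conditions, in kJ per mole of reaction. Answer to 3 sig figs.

With Co³⁺/Co²⁺ reduced at the cathode, E°cell = +1.82 − (+1.20) = +0.62 V and n = 2.
Q = ([Co²⁺(aq)]^2·[Pt²⁺(aq)]) / [Co³⁺(aq)]^2 = 2.44×10^4, so log Q = 4.387 and E = +0.62 − (0.0694/2)(4.387) = +0.4678 V.
ΔG = −nFE = −(2)(96500)(+0.4678) J/mol = −90.3 kJ/mol.

−90.3 kJ/mol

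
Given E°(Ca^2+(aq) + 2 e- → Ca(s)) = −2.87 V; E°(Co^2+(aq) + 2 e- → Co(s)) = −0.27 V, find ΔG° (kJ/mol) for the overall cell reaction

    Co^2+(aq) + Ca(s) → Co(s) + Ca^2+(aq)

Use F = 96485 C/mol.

−502 kJ/mol

In the reaction as written Co^2+(aq) is reduced, so the Co²⁺/Co couple is the cathode and Ca²⁺/Ca is the anode.
E°cell = −0.27 − (−2.87) = +2.60 V; balancing electrons gives n = 2.
ΔG° = −nFE°cell = −(2)(96485)(+2.60) J/mol = −502 kJ/mol.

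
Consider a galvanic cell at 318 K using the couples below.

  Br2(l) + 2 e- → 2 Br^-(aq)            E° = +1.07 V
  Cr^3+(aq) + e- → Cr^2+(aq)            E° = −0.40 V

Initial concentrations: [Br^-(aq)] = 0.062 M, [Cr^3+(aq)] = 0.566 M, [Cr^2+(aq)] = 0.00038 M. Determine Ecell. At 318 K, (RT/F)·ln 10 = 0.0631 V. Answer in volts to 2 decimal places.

Since E°(Br₂/Br⁻) > E°(Cr³⁺/Cr²⁺), Br₂/Br⁻ serves as the cathode.
E°cell = +1.07 − (−0.40) = +1.47 V, with n = 2 electrons transferred.
Balancing gives Br2(l) + 2 Cr^2+(aq) → 2 Br^-(aq) + 2 Cr^3+(aq); hence Q = ([Br^-(aq)]^2·[Cr^3+(aq)]^2) / [Cr^2+(aq)]^2 = 8.53×10^3 (log Q = 3.931).
By the Nernst equation, E = +1.47 − (0.0631/2)·(3.931) = +1.35 V.

+1.35 V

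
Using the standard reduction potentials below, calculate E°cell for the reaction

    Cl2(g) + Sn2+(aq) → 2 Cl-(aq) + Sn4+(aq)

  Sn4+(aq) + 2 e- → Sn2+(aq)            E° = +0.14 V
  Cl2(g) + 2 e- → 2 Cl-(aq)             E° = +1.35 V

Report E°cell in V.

+1.21 V

In the reaction as written, Cl2(g) is reduced (cathode) and Sn4+(aq) is produced by oxidation at the anode.
E°cell = E°(cathode) − E°(anode) = +1.35 − (+0.14) = +1.21 V.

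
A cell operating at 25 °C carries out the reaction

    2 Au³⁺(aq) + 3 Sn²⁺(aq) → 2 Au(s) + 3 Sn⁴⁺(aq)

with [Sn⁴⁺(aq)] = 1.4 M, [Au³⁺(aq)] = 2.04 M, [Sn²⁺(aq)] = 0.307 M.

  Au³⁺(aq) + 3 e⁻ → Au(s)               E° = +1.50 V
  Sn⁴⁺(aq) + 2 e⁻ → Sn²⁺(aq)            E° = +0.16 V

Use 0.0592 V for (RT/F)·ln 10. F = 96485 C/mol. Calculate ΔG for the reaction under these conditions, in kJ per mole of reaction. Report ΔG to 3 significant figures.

With Au³⁺/Au reduced at the cathode, E°cell = +1.50 − (+0.16) = +1.34 V and n = 6.
Here Q = [Sn⁴⁺(aq)]^3 / ([Au³⁺(aq)]^2·[Sn²⁺(aq)]^3) = 22.8 (log Q = 1.358), giving E = +1.34 − (0.0592/6)·(1.358) = +1.3266 V.
ΔG = −nFE = −(6)(96485)(+1.3266) J/mol = −768 kJ/mol.

−768 kJ/mol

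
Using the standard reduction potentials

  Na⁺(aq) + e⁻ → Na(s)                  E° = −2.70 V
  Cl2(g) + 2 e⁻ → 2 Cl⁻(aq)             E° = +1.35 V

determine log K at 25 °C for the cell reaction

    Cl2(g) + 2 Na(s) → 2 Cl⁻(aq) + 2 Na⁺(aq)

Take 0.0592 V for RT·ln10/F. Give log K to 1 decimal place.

log K = 136.8

The Cl₂/Cl⁻ couple is reduced (cathode); E°cell = +1.35 − (−2.70) = +4.05 V with n = 2.
At equilibrium E = 0, so log K = nE°cell / 0.0592 = (2)(+4.05) / 0.0592 = 136.8.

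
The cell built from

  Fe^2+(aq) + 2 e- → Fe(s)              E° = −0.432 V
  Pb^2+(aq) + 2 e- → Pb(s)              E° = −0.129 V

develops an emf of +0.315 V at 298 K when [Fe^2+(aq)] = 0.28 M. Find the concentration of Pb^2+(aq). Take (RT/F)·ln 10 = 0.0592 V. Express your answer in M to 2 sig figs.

The Pb²⁺/Pb couple has the larger reduction potential, so it is the cathode: E°cell = −0.129 − (−0.432) = +0.303 V and n = 2.
Rearranging E = E° − (0.0592/n)·log Q gives log Q = 2(+0.303 − (+0.315))/0.0592 = −0.405.
For Pb^2+(aq) + Fe(s) → Pb(s) + Fe^2+(aq), the reaction quotient is Q = [Fe^2+(aq)] / [Pb^2+(aq)].
Substituting the known concentrations and solving, log [Pb^2+(aq)] = −0.148 and [Pb^2+(aq)] = 0.71 M.

0.71 M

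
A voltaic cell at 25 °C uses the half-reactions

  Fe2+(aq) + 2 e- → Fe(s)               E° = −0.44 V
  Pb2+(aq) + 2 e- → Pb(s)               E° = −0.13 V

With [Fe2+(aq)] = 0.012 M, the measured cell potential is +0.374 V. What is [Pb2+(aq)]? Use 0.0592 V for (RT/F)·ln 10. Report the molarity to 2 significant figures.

With Pb²⁺/Pb at the cathode and Fe²⁺/Fe at the anode, E°cell = −0.13 − (−0.44) = +0.31 V (n = 2).
Since E = E° − (0.0592/n)·log Q, log Q = n(E° − E)/0.0592 = −2.162.
The balanced reaction is Pb2+(aq) + Fe(s) → Pb(s) + Fe2+(aq), so Q = [Fe2+(aq)] / [Pb2+(aq)].
Isolating [Pb2+(aq)] in Q = 10^{−2.162} yields log [Pb2+(aq)] = 0.241, i.e. 1.7 M.

1.7 M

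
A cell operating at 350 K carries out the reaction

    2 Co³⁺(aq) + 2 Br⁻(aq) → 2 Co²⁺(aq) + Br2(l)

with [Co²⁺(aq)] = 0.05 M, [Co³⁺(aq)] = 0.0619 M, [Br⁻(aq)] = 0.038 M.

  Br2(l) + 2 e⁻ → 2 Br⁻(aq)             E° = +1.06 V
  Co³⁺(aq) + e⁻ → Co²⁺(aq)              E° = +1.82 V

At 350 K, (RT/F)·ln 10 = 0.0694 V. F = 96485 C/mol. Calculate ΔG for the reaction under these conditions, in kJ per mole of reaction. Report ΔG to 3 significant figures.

−129 kJ/mol

With Co³⁺/Co²⁺ reduced at the cathode, E°cell = +1.82 − (+1.06) = +0.76 V and n = 2.
The reaction quotient is [Co²⁺(aq)]^2 / ([Co³⁺(aq)]^2·[Br⁻(aq)]^2) = 452; by Nernst, E = +0.76 − (0.0694/2)(2.655) = +0.6679 V.
ΔG = −nFE = −(2)(96485)(+0.6679) J/mol = −129 kJ/mol.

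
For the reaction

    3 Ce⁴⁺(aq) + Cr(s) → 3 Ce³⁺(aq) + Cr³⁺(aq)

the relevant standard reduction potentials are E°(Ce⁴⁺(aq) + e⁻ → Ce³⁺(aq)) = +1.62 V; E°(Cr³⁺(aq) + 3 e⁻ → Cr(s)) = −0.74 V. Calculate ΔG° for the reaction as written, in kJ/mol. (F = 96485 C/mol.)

−683 kJ/mol

In the reaction as written Ce⁴⁺(aq) is reduced, so the Ce⁴⁺/Ce³⁺ couple is the cathode and Cr³⁺/Cr is the anode.
E°cell = +1.62 − (−0.74) = +2.36 V; balancing electrons gives n = 3.
ΔG° = −nFE°cell = −(3)(96485)(+2.36) J/mol = −683 kJ/mol.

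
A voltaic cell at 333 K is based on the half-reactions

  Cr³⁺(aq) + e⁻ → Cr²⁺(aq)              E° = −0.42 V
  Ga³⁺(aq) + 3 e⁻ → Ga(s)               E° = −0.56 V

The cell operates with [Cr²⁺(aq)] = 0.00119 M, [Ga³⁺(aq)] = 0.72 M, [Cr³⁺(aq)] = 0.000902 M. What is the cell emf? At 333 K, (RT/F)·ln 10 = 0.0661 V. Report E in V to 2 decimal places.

+0.14 V

Since E°(Cr³⁺/Cr²⁺) > E°(Ga³⁺/Ga), Cr³⁺/Cr²⁺ serves as the cathode.
The standard potential is −0.42 − (−0.56) = +0.14 V and the balanced reaction transfers n = 3 electrons.
Balancing gives 3 Cr³⁺(aq) + Ga(s) → 3 Cr²⁺(aq) + Ga³⁺(aq); hence Q = ([Cr²⁺(aq)]^3·[Ga³⁺(aq)]) / [Cr³⁺(aq)]^3 = 1.65 (log Q = 0.218).
By the Nernst equation, E = +0.14 − (0.0661/3)·(0.218) = +0.14 V.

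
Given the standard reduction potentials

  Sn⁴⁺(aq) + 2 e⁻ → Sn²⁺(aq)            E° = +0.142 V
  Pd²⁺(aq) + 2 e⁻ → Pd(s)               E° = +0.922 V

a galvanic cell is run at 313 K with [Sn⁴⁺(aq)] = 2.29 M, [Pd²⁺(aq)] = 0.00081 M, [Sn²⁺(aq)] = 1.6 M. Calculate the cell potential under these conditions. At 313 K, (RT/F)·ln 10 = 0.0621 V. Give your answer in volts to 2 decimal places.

+0.68 V

Pd²⁺/Pd is reduced (cathode, E° = +0.922 V) and Sn⁴⁺/Sn²⁺ is oxidized (anode).
E°cell = +0.922 − (+0.142) = +0.780 V, with n = 2 electrons transferred.
The balanced reaction is Pd²⁺(aq) + Sn²⁺(aq) → Pd(s) + Sn⁴⁺(aq), so Q = [Sn⁴⁺(aq)] / ([Pd²⁺(aq)]·[Sn²⁺(aq)]) = 1.77×10^3 and log Q = 3.247.
E = E° − (0.0621/n)·log Q = +0.780 − (0.0621/2)(3.247) = +0.68 V.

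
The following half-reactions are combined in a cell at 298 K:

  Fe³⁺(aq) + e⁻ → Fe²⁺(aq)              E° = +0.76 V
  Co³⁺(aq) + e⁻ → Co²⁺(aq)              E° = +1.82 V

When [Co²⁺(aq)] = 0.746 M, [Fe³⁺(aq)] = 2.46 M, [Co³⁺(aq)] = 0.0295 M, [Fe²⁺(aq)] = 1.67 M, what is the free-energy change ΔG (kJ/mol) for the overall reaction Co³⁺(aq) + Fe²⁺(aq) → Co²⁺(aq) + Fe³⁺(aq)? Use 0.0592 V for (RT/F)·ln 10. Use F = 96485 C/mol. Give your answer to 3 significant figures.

The standard cell potential is +1.82 − (+0.76) = +1.06 V, with n = 1 electron in the balanced equation.
The reaction quotient is ([Co²⁺(aq)]·[Fe³⁺(aq)]) / ([Co³⁺(aq)]·[Fe²⁺(aq)]) = 37.3; by Nernst, E = +1.06 − (0.0592/1)(1.571) = +0.9670 V.
Then ΔG = −nFE = −1 × 96485 × +0.9670 J/mol = −93.3 kJ/mol.

−93.3 kJ/mol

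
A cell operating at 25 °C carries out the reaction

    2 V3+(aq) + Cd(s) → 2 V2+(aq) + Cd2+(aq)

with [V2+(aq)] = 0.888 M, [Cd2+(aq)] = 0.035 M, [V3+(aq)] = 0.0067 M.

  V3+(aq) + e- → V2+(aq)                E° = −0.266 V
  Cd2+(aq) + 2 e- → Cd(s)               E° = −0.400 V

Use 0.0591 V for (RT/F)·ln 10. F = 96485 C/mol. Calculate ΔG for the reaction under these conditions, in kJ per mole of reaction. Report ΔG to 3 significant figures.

E°cell = −0.266 − (−0.400) = +0.134 V; the balanced reaction transfers n = 2 electrons.
The reaction quotient is ([V2+(aq)]^2·[Cd2+(aq)]) / [V3+(aq)]^2 = 615; by Nernst, E = +0.134 − (0.0591/2)(2.789) = +0.0516 V.
Then ΔG = −nFE = −2 × 96485 × +0.0516 J/mol = −9.96 kJ/mol.

−9.96 kJ/mol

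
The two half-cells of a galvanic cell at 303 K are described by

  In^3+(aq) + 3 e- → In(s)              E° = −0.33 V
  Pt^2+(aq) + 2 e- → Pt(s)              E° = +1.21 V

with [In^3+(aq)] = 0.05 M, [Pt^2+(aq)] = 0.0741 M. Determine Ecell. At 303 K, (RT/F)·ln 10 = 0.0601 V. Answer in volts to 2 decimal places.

Pt²⁺/Pt is reduced (cathode, E° = +1.21 V) and In³⁺/In is oxidized (anode).
E°cell = E°cat − E°an = +1.21 − (−0.33) = +1.54 V; n = 6.
The balanced reaction is 3 Pt^2+(aq) + 2 In(s) → 3 Pt(s) + 2 In^3+(aq), so Q = [In^3+(aq)]^2 / [Pt^2+(aq)]^3 = 6.14 and log Q = 0.788.
Applying E = E° − (RT ln10/nF)·log Q gives +1.54 − (0.0601/6)(0.788) = +1.53 V.

+1.53 V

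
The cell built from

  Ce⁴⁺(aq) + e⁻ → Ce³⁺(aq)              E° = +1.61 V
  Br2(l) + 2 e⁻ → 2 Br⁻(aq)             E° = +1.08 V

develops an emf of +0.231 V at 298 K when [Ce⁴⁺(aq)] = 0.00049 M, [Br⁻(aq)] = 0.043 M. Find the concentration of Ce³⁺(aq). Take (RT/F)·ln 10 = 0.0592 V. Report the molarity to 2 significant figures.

2.4 M

With Ce⁴⁺/Ce³⁺ at the cathode and Br₂/Br⁻ at the anode, E°cell = +1.61 − (+1.08) = +0.53 V (n = 2).
Rearranging E = E° − (0.0592/n)·log Q gives log Q = 2(+0.53 − (+0.231))/0.0592 = 10.101.
The balanced reaction is 2 Ce⁴⁺(aq) + 2 Br⁻(aq) → 2 Ce³⁺(aq) + Br2(l), so Q = [Ce³⁺(aq)]^2 / ([Ce⁴⁺(aq)]^2·[Br⁻(aq)]^2).
Isolating [Ce³⁺(aq)] in Q = 10^{10.101} yields log [Ce³⁺(aq)] = 0.374, i.e. 2.4 M.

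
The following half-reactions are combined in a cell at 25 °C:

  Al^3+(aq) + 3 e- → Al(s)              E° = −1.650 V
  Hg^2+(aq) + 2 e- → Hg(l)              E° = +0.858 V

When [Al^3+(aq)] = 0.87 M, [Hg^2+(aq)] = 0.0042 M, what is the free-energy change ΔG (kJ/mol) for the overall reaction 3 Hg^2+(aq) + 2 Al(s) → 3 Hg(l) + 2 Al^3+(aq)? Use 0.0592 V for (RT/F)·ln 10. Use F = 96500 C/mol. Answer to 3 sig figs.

−1410 kJ/mol

E°cell = +0.858 − (−1.650) = +2.508 V; the balanced reaction transfers n = 6 electrons.
Here Q = [Al^3+(aq)]^2 / [Hg^2+(aq)]^3 = 1.02×10^7 (log Q = 7.009), giving E = +2.508 − (0.0592/6)·(7.009) = +2.4388 V.
ΔG = −nFE = −(6)(96500)(+2.4388) J/mol = −1410 kJ/mol.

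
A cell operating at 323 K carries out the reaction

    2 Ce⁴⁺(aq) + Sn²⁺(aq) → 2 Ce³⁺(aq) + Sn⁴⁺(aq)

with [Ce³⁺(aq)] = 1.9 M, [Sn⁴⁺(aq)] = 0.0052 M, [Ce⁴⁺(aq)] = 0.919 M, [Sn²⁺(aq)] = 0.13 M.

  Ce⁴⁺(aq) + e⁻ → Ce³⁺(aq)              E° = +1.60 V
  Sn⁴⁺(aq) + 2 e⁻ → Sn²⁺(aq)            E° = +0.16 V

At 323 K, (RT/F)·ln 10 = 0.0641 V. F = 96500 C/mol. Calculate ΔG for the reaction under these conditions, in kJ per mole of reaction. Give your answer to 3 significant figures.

−283 kJ/mol

The standard cell potential is +1.60 − (+0.16) = +1.44 V, with n = 2 electrons in the balanced equation.
Q = ([Ce³⁺(aq)]^2·[Sn⁴⁺(aq)]) / ([Ce⁴⁺(aq)]^2·[Sn²⁺(aq)]) = 0.171, so log Q = −0.767 and E = +1.44 − (0.0641/2)(−0.767) = +1.4646 V.
ΔG = −nFE = −(2)(96500)(+1.4646) J/mol = −283 kJ/mol.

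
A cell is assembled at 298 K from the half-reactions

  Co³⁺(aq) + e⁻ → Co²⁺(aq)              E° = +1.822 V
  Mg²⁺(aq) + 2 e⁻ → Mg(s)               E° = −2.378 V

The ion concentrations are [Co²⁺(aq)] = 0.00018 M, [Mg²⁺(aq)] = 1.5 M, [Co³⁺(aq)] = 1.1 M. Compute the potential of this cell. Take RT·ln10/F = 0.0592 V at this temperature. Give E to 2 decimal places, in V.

+4.42 V

Since E°(Co³⁺/Co²⁺) > E°(Mg²⁺/Mg), Co³⁺/Co²⁺ serves as the cathode.
The standard potential is +1.822 − (−2.378) = +4.200 V and the balanced reaction transfers n = 2 electrons.
Balancing gives 2 Co³⁺(aq) + Mg(s) → 2 Co²⁺(aq) + Mg²⁺(aq); hence Q = ([Co²⁺(aq)]^2·[Mg²⁺(aq)]) / [Co³⁺(aq)]^2 = 4.02×10^−8 (log Q = −7.396).
Applying E = E° − (RT ln10/nF)·log Q gives +4.200 − (0.0592/2)(−7.396) = +4.42 V.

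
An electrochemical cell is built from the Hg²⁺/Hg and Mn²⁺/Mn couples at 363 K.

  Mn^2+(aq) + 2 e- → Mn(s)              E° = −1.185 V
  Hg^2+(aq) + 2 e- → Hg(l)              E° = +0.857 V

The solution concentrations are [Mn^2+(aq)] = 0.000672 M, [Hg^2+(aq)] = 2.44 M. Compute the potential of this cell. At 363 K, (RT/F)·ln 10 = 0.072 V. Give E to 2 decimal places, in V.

Hg²⁺/Hg is reduced (cathode, E° = +0.857 V) and Mn²⁺/Mn is oxidized (anode).
The standard potential is +0.857 − (−1.185) = +2.042 V and the balanced reaction transfers n = 2 electrons.
For the overall reaction Hg^2+(aq) + Mn(s) → Hg(l) + Mn^2+(aq), Q = [Mn^2+(aq)] / [Hg^2+(aq)] = 0.000275, giving log Q = −3.560.
By the Nernst equation, E = +2.042 − (0.072/2)·(−3.560) = +2.17 V.

+2.17 V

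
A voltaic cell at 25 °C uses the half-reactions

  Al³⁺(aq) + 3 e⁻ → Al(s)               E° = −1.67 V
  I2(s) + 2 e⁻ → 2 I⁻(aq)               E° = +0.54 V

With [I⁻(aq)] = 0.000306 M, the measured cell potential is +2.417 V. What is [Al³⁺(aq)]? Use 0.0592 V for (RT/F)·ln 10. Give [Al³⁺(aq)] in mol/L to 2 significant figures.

1.1 M

With I₂/I⁻ at the cathode and Al³⁺/Al at the anode, E°cell = +0.54 − (−1.67) = +2.21 V (n = 6).
Rearranging E = E° − (0.0592/n)·log Q gives log Q = 6(+2.21 − (+2.417))/0.0592 = −20.980.
For 3 I2(s) + 2 Al(s) → 6 I⁻(aq) + 2 Al³⁺(aq), the reaction quotient is Q = [I⁻(aq)]^6·[Al³⁺(aq)]^2.
Solving for the unknown gives log [Al³⁺(aq)] = 0.053, so [Al³⁺(aq)] ≈ 1.1 M.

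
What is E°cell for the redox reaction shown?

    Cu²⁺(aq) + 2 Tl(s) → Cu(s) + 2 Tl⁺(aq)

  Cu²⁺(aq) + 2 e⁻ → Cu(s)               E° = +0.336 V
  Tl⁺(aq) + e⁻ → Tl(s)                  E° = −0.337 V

Cu²⁺(aq) gains electrons, so the Cu²⁺/Cu couple is the cathode; the Tl⁺/Tl couple is the anode.
E°cell = E°(cathode) − E°(anode) = +0.336 − (−0.337) = +0.673 V.

+0.673 V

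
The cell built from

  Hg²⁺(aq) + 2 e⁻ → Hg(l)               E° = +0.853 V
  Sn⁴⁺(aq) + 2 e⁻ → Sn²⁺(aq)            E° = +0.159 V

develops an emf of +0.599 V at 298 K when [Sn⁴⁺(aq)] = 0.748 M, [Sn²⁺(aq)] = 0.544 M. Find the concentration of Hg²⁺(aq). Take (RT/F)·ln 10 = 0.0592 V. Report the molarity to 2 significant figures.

With Hg²⁺/Hg at the cathode and Sn⁴⁺/Sn²⁺ at the anode, E°cell = +0.853 − (+0.159) = +0.694 V (n = 2).
Since E = E° − (0.0592/n)·log Q, log Q = n(E° − E)/0.0592 = 3.209.
For Hg²⁺(aq) + Sn²⁺(aq) → Hg(l) + Sn⁴⁺(aq), the reaction quotient is Q = [Sn⁴⁺(aq)] / ([Hg²⁺(aq)]·[Sn²⁺(aq)]).
Isolating [Hg²⁺(aq)] in Q = 10^{3.209} yields log [Hg²⁺(aq)] = −3.071, i.e. 0.00085 M.

0.00085 M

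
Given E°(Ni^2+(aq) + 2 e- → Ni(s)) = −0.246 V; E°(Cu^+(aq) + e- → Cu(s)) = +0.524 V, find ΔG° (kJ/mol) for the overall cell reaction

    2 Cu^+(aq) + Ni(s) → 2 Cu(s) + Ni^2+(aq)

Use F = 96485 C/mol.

−149 kJ/mol

In the reaction as written Cu^+(aq) is reduced, so the Cu⁺/Cu couple is the cathode and Ni²⁺/Ni is the anode.
E°cell = +0.524 − (−0.246) = +0.770 V; balancing electrons gives n = 2.
ΔG° = −nFE°cell = −(2)(96485)(+0.770) J/mol = −149 kJ/mol.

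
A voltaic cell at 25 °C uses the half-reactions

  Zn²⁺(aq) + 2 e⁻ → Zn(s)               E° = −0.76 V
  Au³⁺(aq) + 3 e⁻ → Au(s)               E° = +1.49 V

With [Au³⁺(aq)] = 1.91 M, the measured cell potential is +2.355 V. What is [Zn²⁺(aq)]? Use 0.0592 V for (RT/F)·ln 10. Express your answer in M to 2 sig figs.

0.00044 M

Au³⁺/Au is the cathode (higher E°); E°cell = +1.49 − (−0.76) = +2.25 V with n = 6.
From the Nernst equation, log Q = n(E° − E)/0.0592 = 6·(+2.25 − (+2.355))/0.0592 = −10.642.
The balanced reaction is 2 Au³⁺(aq) + 3 Zn(s) → 2 Au(s) + 3 Zn²⁺(aq), so Q = [Zn²⁺(aq)]^3 / [Au³⁺(aq)]^2.
Isolating [Zn²⁺(aq)] in Q = 10^{−10.642} yields log [Zn²⁺(aq)] = −3.360, i.e. 0.00044 M.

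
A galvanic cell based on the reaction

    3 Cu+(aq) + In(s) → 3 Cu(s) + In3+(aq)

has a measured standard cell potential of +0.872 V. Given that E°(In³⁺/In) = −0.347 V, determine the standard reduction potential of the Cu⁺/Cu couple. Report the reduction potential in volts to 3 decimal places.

In the reaction as written the Cu⁺/Cu couple is reduced (cathode) and In³⁺/In is oxidized (anode), so E°cell = E°(Cu⁺/Cu) − E°(In³⁺/In).
E°(Cu⁺/Cu) = E°cell + E°(anode) = +0.872 + (−0.347) = +0.525 V.

+0.525 V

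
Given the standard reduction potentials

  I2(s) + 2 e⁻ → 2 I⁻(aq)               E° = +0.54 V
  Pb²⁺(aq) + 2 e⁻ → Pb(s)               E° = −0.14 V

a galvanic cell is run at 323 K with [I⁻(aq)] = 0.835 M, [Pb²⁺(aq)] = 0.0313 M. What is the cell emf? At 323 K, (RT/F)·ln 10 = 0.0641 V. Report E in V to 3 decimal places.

The I₂/I⁻ couple has the more positive E°, so it is the cathode; Pb²⁺/Pb is the anode.
E°cell = +0.54 − (−0.14) = +0.68 V, with n = 2 electrons transferred.
For the overall reaction I2(s) + Pb(s) → 2 I⁻(aq) + Pb²⁺(aq), Q = [I⁻(aq)]^2·[Pb²⁺(aq)] = 0.0218, giving log Q = −1.661.
Applying E = E° − (RT ln10/nF)·log Q gives +0.68 − (0.0641/2)(−1.661) = +0.733 V.

+0.733 V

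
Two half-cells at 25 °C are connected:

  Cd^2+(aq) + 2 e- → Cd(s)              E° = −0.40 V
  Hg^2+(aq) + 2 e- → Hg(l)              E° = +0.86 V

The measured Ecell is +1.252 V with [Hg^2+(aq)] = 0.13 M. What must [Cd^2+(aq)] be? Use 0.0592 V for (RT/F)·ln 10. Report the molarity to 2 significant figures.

The Hg²⁺/Hg couple has the larger reduction potential, so it is the cathode: E°cell = +0.86 − (−0.40) = +1.26 V and n = 2.
Since E = E° − (0.0592/n)·log Q, log Q = n(E° − E)/0.0592 = 0.270.
For Hg^2+(aq) + Cd(s) → Hg(l) + Cd^2+(aq), the reaction quotient is Q = [Cd^2+(aq)] / [Hg^2+(aq)].
Isolating [Cd^2+(aq)] in Q = 10^{0.270} yields log [Cd^2+(aq)] = −0.616, i.e. 0.24 M.

0.24 M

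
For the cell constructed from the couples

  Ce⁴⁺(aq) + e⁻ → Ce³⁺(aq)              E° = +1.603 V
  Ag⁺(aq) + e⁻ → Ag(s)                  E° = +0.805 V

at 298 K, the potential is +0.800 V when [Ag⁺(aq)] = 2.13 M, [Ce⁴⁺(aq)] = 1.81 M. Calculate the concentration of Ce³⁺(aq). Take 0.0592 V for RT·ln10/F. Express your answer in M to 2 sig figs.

The Ce⁴⁺/Ce³⁺ couple has the larger reduction potential, so it is the cathode: E°cell = +1.603 − (+0.805) = +0.798 V and n = 1.
Rearranging E = E° − (0.0592/n)·log Q gives log Q = 1(+0.798 − (+0.800))/0.0592 = −0.034.
Balancing electrons gives Ce⁴⁺(aq) + Ag(s) → Ce³⁺(aq) + Ag⁺(aq); thus Q = ([Ce³⁺(aq)]·[Ag⁺(aq)]) / [Ce⁴⁺(aq)].
Isolating [Ce³⁺(aq)] in Q = 10^{−0.034} yields log [Ce³⁺(aq)] = −0.105, i.e. 0.79 M.

0.79 M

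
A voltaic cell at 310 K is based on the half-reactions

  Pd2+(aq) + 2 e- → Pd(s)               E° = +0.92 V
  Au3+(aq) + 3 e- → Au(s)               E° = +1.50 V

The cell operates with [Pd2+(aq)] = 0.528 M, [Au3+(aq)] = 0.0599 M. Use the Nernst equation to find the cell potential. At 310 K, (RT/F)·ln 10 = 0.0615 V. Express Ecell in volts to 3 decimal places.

+0.563 V

Au³⁺/Au is reduced (cathode, E° = +1.50 V) and Pd²⁺/Pd is oxidized (anode).
The standard potential is +1.50 − (+0.92) = +0.58 V and the balanced reaction transfers n = 6 electrons.
Balancing gives 2 Au3+(aq) + 3 Pd(s) → 2 Au(s) + 3 Pd2+(aq); hence Q = [Pd2+(aq)]^3 / [Au3+(aq)]^2 = 41 (log Q = 1.613).
By the Nernst equation, E = +0.58 − (0.0615/6)·(1.613) = +0.563 V.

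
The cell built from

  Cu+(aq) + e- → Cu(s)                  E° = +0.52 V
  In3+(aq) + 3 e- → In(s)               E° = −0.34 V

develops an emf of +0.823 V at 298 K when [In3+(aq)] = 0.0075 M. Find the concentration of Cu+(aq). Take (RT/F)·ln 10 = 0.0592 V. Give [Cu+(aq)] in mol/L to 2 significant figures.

With Cu⁺/Cu at the cathode and In³⁺/In at the anode, E°cell = +0.52 − (−0.34) = +0.86 V (n = 3).
From the Nernst equation, log Q = n(E° − E)/0.0592 = 3·(+0.86 − (+0.823))/0.0592 = 1.875.
For 3 Cu+(aq) + In(s) → 3 Cu(s) + In3+(aq), the reaction quotient is Q = [In3+(aq)] / [Cu+(aq)]^3.
Isolating [Cu+(aq)] in Q = 10^{1.875} yields log [Cu+(aq)] = −1.333, i.e. 0.046 M.

0.046 M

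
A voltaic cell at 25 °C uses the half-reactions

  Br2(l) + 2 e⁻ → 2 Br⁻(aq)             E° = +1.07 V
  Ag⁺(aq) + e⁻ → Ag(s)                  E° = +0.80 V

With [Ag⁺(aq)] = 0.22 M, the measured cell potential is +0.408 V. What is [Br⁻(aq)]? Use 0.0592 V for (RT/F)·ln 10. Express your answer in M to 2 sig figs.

Br₂/Br⁻ is the cathode (higher E°); E°cell = +1.07 − (+0.80) = +0.27 V with n = 2.
From the Nernst equation, log Q = n(E° − E)/0.0592 = 2·(+0.27 − (+0.408))/0.0592 = −4.662.
The balanced reaction is Br2(l) + 2 Ag(s) → 2 Br⁻(aq) + 2 Ag⁺(aq), so Q = [Br⁻(aq)]^2·[Ag⁺(aq)]^2.
Isolating [Br⁻(aq)] in Q = 10^{−4.662} yields log [Br⁻(aq)] = −1.673, i.e. 0.021 M.

0.021 M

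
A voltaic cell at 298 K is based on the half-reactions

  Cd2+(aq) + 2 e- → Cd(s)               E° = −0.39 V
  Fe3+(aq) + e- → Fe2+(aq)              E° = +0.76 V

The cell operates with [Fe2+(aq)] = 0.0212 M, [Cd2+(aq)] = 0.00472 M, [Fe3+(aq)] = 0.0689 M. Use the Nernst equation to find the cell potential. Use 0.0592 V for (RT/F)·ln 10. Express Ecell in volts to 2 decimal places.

Fe³⁺/Fe²⁺ is reduced (cathode, E° = +0.76 V) and Cd²⁺/Cd is oxidized (anode).
The standard potential is +0.76 − (−0.39) = +1.15 V and the balanced reaction transfers n = 2 electrons.
Balancing gives 2 Fe3+(aq) + Cd(s) → 2 Fe2+(aq) + Cd2+(aq); hence Q = ([Fe2+(aq)]^2·[Cd2+(aq)]) / [Fe3+(aq)]^2 = 0.000447 (log Q = −3.350).
Applying E = E° − (RT ln10/nF)·log Q gives +1.15 − (0.0592/2)(−3.350) = +1.25 V.

+1.25 V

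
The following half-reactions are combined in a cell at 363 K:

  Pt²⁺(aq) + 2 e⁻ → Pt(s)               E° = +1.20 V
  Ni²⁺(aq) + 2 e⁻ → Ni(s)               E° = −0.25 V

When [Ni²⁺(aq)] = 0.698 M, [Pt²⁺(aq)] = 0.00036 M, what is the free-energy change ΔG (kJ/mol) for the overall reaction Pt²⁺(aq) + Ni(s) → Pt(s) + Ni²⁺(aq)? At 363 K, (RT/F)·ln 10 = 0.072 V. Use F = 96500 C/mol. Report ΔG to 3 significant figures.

E°cell = +1.20 − (−0.25) = +1.45 V; the balanced reaction transfers n = 2 electrons.
Here Q = [Ni²⁺(aq)] / [Pt²⁺(aq)] = 1.94×10^3 (log Q = 3.288), giving E = +1.45 − (0.072/2)·(3.288) = +1.3316 V.
ΔG = −nFE = −(2)(96500)(+1.3316) J/mol = −257 kJ/mol.

−257 kJ/mol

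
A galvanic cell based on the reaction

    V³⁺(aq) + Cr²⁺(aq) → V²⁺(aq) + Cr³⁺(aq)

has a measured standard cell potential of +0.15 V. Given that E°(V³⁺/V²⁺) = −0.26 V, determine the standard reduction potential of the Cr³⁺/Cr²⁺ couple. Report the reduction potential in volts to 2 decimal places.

In the reaction as written the V³⁺/V²⁺ couple is reduced (cathode) and Cr³⁺/Cr²⁺ is oxidized (anode), so E°cell = E°(V³⁺/V²⁺) − E°(Cr³⁺/Cr²⁺).
E°(Cr³⁺/Cr²⁺) = E°(cathode) − E°cell = −0.26 − (+0.15) = −0.41 V.

−0.41 V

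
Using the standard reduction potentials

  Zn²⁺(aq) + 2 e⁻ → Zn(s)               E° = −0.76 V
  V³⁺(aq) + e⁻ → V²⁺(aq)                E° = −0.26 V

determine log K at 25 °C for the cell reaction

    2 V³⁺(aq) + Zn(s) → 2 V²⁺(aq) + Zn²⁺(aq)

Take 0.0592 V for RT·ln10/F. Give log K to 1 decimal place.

The V³⁺/V²⁺ couple is reduced (cathode); E°cell = −0.26 − (−0.76) = +0.50 V with n = 2.
At equilibrium E = 0, so log K = nE°cell / 0.0592 = (2)(+0.50) / 0.0592 = 16.9.

log K = 16.9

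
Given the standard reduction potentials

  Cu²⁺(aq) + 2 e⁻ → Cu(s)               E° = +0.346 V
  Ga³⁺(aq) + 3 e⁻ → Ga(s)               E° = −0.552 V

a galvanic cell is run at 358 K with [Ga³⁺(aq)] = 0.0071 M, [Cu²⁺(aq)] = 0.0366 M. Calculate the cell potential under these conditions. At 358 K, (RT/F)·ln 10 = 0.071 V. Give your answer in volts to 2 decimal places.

Since E°(Cu²⁺/Cu) > E°(Ga³⁺/Ga), Cu²⁺/Cu serves as the cathode.
E°cell = +0.346 − (−0.552) = +0.898 V, with n = 6 electrons transferred.
Balancing gives 3 Cu²⁺(aq) + 2 Ga(s) → 3 Cu(s) + 2 Ga³⁺(aq); hence Q = [Ga³⁺(aq)]^2 / [Cu²⁺(aq)]^3 = 1.03 (log Q = 0.012).
By the Nernst equation, E = +0.898 − (0.071/6)·(0.012) = +0.90 V.

+0.90 V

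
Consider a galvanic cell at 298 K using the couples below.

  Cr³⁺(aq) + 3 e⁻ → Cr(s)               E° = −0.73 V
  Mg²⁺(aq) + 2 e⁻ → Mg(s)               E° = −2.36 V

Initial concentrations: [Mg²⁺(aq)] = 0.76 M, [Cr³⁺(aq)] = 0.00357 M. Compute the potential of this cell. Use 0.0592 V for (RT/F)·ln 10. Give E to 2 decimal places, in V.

The Cr³⁺/Cr couple has the more positive E°, so it is the cathode; Mg²⁺/Mg is the anode.
E°cell = E°cat − E°an = −0.73 − (−2.36) = +1.63 V; n = 6.
Balancing gives 2 Cr³⁺(aq) + 3 Mg(s) → 2 Cr(s) + 3 Mg²⁺(aq); hence Q = [Mg²⁺(aq)]^3 / [Cr³⁺(aq)]^2 = 3.44×10^4 (log Q = 4.537).
Applying E = E° − (RT ln10/nF)·log Q gives +1.63 − (0.0592/6)(4.537) = +1.59 V.

+1.59 V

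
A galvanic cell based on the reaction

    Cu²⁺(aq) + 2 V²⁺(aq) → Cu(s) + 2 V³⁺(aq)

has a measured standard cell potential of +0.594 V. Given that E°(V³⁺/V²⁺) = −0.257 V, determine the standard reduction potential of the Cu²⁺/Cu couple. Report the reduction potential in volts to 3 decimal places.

In the reaction as written the Cu²⁺/Cu couple is reduced (cathode) and V³⁺/V²⁺ is oxidized (anode), so E°cell = E°(Cu²⁺/Cu) − E°(V³⁺/V²⁺).
E°(Cu²⁺/Cu) = E°cell + E°(anode) = +0.594 + (−0.257) = +0.337 V.

+0.337 V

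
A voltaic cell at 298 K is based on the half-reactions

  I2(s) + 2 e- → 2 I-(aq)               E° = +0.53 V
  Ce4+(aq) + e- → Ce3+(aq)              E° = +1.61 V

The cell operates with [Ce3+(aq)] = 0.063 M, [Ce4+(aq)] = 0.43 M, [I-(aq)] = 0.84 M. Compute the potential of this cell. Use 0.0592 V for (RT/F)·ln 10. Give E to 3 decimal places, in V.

+1.125 V

The Ce⁴⁺/Ce³⁺ couple has the more positive E°, so it is the cathode; I₂/I⁻ is the anode.
E°cell = +1.61 − (+0.53) = +1.08 V, with n = 2 electrons transferred.
Balancing gives 2 Ce4+(aq) + 2 I-(aq) → 2 Ce3+(aq) + I2(s); hence Q = [Ce3+(aq)]^2 / ([Ce4+(aq)]^2·[I-(aq)]^2) = 0.0304 (log Q = −1.517).
E = E° − (0.0592/n)·log Q = +1.08 − (0.0592/2)(−1.517) = +1.125 V.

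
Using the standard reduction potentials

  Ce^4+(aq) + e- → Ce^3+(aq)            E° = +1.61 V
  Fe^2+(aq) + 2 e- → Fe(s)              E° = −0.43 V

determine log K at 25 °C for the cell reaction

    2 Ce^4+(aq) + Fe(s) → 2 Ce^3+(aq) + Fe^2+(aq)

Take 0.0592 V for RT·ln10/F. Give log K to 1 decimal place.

The Ce⁴⁺/Ce³⁺ couple is reduced (cathode); E°cell = +1.61 − (−0.43) = +2.04 V with n = 2.
At equilibrium E = 0, so log K = nE°cell / 0.0592 = (2)(+2.04) / 0.0592 = 68.9.

log K = 68.9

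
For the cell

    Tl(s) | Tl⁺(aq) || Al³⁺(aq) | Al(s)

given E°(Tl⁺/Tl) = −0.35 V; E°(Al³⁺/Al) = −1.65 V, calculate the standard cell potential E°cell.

By convention the left-hand electrode in cell notation is the anode (oxidation) and the right-hand electrode is the cathode (reduction).
E°cell = E°(right) − E°(left) = −1.65 − (−0.35) = −1.30 V.
The negative sign shows that, as written, the cell would require an external voltage to drive the reaction.

−1.30 V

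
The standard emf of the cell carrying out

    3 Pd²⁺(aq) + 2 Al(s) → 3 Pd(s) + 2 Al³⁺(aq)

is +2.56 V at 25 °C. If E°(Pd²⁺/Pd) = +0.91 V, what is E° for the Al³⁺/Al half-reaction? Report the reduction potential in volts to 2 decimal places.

−1.65 V

In the reaction as written the Pd²⁺/Pd couple is reduced (cathode) and Al³⁺/Al is oxidized (anode), so E°cell = E°(Pd²⁺/Pd) − E°(Al³⁺/Al).
E°(Al³⁺/Al) = E°(cathode) − E°cell = +0.91 − (+2.56) = −1.65 V.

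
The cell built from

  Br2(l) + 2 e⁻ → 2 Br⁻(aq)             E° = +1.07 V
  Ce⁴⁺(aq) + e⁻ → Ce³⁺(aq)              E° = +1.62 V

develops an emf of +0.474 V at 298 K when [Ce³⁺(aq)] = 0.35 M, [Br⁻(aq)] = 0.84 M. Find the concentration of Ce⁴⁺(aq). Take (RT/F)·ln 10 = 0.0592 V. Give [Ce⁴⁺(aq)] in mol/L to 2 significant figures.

The Ce⁴⁺/Ce³⁺ couple has the larger reduction potential, so it is the cathode: E°cell = +1.62 − (+1.07) = +0.55 V and n = 2.
From the Nernst equation, log Q = n(E° − E)/0.0592 = 2·(+0.55 − (+0.474))/0.0592 = 2.568.
The balanced reaction is 2 Ce⁴⁺(aq) + 2 Br⁻(aq) → 2 Ce³⁺(aq) + Br2(l), so Q = [Ce³⁺(aq)]^2 / ([Ce⁴⁺(aq)]^2·[Br⁻(aq)]^2).
Solving for the unknown gives log [Ce⁴⁺(aq)] = −1.664, so [Ce⁴⁺(aq)] ≈ 0.022 M.

0.022 M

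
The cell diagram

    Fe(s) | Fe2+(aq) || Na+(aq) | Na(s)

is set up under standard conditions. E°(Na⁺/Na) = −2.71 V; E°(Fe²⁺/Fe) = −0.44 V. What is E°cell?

By convention the left-hand electrode in cell notation is the anode (oxidation) and the right-hand electrode is the cathode (reduction).
E°cell = E°(right) − E°(left) = −2.71 − (−0.44) = −2.27 V.
The negative sign shows that, as written, the cell would require an external voltage to drive the reaction.

−2.27 V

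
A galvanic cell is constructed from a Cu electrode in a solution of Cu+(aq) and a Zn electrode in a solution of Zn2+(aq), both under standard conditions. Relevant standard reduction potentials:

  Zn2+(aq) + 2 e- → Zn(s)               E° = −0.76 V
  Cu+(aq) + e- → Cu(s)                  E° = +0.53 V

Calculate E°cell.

Of the two couples in this cell, the one with the more positive reduction potential is reduced at the cathode: here that is Cu⁺/Cu (+0.53 V); Zn²⁺/Zn (−0.76 V) is the anode.
E°cell = E°(cathode) − E°(anode) = +0.53 − (−0.76) = +1.29 V.

+1.29 V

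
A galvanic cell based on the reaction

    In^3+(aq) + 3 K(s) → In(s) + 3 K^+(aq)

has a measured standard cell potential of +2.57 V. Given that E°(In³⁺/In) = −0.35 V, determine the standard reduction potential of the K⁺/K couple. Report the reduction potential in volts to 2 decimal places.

In the reaction as written the In³⁺/In couple is reduced (cathode) and K⁺/K is oxidized (anode), so E°cell = E°(In³⁺/In) − E°(K⁺/K).
E°(K⁺/K) = E°(cathode) − E°cell = −0.35 − (+2.57) = −2.92 V.

−2.92 V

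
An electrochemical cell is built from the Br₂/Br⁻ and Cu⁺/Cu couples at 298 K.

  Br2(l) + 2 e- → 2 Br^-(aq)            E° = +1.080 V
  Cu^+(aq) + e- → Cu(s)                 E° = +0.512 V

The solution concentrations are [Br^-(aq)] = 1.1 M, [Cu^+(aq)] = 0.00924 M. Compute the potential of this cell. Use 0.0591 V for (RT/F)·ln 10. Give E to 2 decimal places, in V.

+0.69 V

The Br₂/Br⁻ couple has the more positive E°, so it is the cathode; Cu⁺/Cu is the anode.
E°cell = +1.080 − (+0.512) = +0.568 V, with n = 2 electrons transferred.
For the overall reaction Br2(l) + 2 Cu(s) → 2 Br^-(aq) + 2 Cu^+(aq), Q = [Br^-(aq)]^2·[Cu^+(aq)]^2 = 0.000103, giving log Q = −3.986.
E = E° − (0.0591/n)·log Q = +0.568 − (0.0591/2)(−3.986) = +0.69 V.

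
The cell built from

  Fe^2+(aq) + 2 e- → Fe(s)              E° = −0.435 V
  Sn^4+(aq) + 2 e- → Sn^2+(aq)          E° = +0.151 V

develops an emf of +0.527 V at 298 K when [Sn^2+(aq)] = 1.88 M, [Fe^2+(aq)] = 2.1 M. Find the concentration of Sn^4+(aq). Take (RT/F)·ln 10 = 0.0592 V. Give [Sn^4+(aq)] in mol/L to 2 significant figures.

The Sn⁴⁺/Sn²⁺ couple has the larger reduction potential, so it is the cathode: E°cell = +0.151 − (−0.435) = +0.586 V and n = 2.
Since E = E° − (0.0592/n)·log Q, log Q = n(E° − E)/0.0592 = 1.993.
For Sn^4+(aq) + Fe(s) → Sn^2+(aq) + Fe^2+(aq), the reaction quotient is Q = ([Sn^2+(aq)]·[Fe^2+(aq)]) / [Sn^4+(aq)].
Isolating [Sn^4+(aq)] in Q = 10^{1.993} yields log [Sn^4+(aq)] = −1.397, i.e. 0.040 M.

0.040 M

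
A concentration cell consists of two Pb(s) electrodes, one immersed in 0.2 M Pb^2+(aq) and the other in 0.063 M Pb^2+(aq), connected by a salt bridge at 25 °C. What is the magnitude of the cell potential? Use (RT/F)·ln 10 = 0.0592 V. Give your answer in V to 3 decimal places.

For a concentration cell E°cell = 0, since both electrodes use the same couple.
The compartment with the higher Pb^2+(aq) concentration (0.2 M) acts as the cathode; ions are reduced there and produced at the dilute (0.063 M) anode.
With n = 2, Ecell = −(0.0592/2)·log([dilute]/[conc]) = −(0.0592/2)·log(0.063/0.2) = +0.015 V.

0.015 V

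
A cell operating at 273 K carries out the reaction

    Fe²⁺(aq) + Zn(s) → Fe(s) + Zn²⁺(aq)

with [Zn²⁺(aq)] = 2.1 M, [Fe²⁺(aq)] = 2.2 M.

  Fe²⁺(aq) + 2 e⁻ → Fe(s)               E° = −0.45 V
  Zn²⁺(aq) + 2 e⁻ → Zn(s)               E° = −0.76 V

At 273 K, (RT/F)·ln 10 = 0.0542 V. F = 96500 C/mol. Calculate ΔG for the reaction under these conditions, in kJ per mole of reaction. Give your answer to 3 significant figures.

−59.9 kJ/mol

E°cell = −0.45 − (−0.76) = +0.31 V; the balanced reaction transfers n = 2 electrons.
The reaction quotient is [Zn²⁺(aq)] / [Fe²⁺(aq)] = 0.955; by Nernst, E = +0.31 − (0.0542/2)(−0.020) = +0.3105 V.
Finally ΔG = −nFE = −(2)(96500 C/mol)(+0.3105 V) = −59.9 kJ/mol.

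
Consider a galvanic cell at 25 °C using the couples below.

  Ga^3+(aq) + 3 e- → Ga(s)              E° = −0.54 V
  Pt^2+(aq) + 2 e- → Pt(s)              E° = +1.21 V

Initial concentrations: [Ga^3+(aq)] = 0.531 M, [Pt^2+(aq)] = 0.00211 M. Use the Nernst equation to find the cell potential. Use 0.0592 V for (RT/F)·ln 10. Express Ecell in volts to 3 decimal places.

+1.676 V

The Pt²⁺/Pt couple has the more positive E°, so it is the cathode; Ga³⁺/Ga is the anode.
E°cell = E°cat − E°an = +1.21 − (−0.54) = +1.75 V; n = 6.
Balancing gives 3 Pt^2+(aq) + 2 Ga(s) → 3 Pt(s) + 2 Ga^3+(aq); hence Q = [Ga^3+(aq)]^2 / [Pt^2+(aq)]^3 = 3×10^7 (log Q = 7.477).
E = E° − (0.0592/n)·log Q = +1.75 − (0.0592/6)(7.477) = +1.676 V.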